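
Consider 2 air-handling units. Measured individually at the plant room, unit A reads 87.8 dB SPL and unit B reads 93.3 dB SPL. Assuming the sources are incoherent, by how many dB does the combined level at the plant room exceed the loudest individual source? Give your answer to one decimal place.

Add the sources as powers (linear), then convert back to dB:
L_total = 10·log₁₀(10^(87.8/10) + 10^(93.3/10)) = 94.38 dB SPL.
Excess over the loudest (93.3 dB): 94.38 − 93.3 = 1.1 dB.

1.1 dB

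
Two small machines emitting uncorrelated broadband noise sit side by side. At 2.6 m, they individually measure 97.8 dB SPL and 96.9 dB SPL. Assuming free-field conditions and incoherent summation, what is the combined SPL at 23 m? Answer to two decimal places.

81.45 dB SPL

Combined at 2.6 m: 10·log₁₀(10^(97.8/10)+10^(96.9/10)) = 100.384 dB SPL.
Then apply −20·log₁₀(23/2.6) = -18.935 dB → 81.45 dB SPL.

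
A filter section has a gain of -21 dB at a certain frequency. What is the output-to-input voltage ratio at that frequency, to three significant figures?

0.0891

Voltage ratio = 10^(dB/20).
10^(-21/20) = 10^(-1.050) = 0.0891.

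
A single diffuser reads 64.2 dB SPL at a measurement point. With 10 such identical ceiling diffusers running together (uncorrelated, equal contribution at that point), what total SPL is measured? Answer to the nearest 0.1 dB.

10 equal incoherent sources raise the level by 10·log₁₀(10) = 10.00 dB.
L_total = 64.2 + 10.00 = 74.2 dB SPL.

74.2 dB SPL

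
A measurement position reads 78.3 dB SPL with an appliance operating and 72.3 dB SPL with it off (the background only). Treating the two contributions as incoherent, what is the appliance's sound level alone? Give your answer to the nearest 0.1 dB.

Subtract intensities: L_src = 10·log₁₀(10^(L_total/10) − 10^(L_bg/10)).
L_src = 10·log₁₀(10^(78.3/10) − 10^(72.3/10)) = 10·log₁₀(50630000) = 77.0 dB SPL.

77.0 dB SPL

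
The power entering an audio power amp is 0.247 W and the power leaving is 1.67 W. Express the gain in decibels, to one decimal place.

8.3 dB

For a power ratio, dB = 10·log₁₀(P₂/P₁).
10·log₁₀(1.67/0.247) = 10·log₁₀(6.761) = 8.3 dB.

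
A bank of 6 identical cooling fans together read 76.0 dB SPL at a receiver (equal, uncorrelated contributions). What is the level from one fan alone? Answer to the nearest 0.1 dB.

6 equal incoherent sources add 10·log₁₀(6) = 7.78 dB over one source.
L_one = 76.0 − 7.78 = 68.2 dB SPL.

68.2 dB SPL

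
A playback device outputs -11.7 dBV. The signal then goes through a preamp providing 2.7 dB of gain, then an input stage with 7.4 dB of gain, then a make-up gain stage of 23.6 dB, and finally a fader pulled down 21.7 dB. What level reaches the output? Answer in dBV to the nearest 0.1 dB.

In dB, series stages simply add:
-11.7 + 2.7 + 7.4 + 23.6 − 21.7 = +0.3 dBV.

+0.3 dBV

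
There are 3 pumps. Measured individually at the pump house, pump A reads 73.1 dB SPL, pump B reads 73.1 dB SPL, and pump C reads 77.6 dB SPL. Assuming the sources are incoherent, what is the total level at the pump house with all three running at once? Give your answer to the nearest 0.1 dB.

Incoherent sources sum as intensities:
L_total = 10·log₁₀(10^(73.1/10) + 10^(73.1/10) + 10^(77.6/10)) = 10·log₁₀(98380000) = 79.9 dB SPL.

79.9 dB SPL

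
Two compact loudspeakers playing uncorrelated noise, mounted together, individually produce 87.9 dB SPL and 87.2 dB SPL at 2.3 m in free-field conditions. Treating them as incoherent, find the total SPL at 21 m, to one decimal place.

Combined at 2.3 m: 10·log₁₀(10^(87.9/10)+10^(87.2/10)) = 90.57 dB SPL.
Then apply −20·log₁₀(21/2.3) = -19.21 dB → 71.4 dB SPL.

71.4 dB SPL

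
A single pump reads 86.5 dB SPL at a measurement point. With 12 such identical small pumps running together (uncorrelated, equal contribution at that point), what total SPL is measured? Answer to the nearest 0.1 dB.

12 equal incoherent sources raise the level by 10·log₁₀(12) = 10.79 dB.
L_total = 86.5 + 10.79 = 97.3 dB SPL.

97.3 dB SPL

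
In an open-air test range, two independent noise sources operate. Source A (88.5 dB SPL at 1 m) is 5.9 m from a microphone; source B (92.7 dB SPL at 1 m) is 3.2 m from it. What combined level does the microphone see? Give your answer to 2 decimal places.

83.06 dB SPL

At the listener: L_A = 88.5 − 20·log₁₀(5.9) = 73.083 dB; L_B = 92.7 − 20·log₁₀(3.2) = 82.597 dB.
Combined: 10·log₁₀(10^(73.083/10)+10^(82.597/10)) = 83.06 dB SPL.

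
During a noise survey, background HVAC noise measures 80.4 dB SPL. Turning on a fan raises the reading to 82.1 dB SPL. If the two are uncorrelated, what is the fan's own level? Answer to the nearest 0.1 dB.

77.2 dB SPL

Remove the background by subtracting linear intensities:
L_src = 10·log₁₀(10^(82.1/10) − 10^(80.4/10)) = 10·log₁₀(52530000) = 77.2 dB SPL.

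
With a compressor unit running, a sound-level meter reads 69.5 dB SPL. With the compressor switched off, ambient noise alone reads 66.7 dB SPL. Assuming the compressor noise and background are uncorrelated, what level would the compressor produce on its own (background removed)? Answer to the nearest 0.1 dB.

Subtract intensities: L_src = 10·log₁₀(10^(L_total/10) − 10^(L_bg/10)).
L_src = 10·log₁₀(10^(69.5/10) − 10^(66.7/10)) = 10·log₁₀(4235000) = 66.3 dB SPL.

66.3 dB SPL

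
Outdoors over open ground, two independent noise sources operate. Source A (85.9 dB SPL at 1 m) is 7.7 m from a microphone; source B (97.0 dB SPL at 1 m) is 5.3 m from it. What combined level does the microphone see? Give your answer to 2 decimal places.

82.67 dB SPL

At the listener: L_A = 85.9 − 20·log₁₀(7.7) = 68.170 dB; L_B = 97.0 − 20·log₁₀(5.3) = 82.514 dB.
Combined: 10·log₁₀(10^(68.170/10)+10^(82.514/10)) = 82.67 dB SPL.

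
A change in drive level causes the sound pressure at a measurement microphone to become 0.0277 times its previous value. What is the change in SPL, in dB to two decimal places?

SPL change from a pressure ratio uses the 20·log₁₀ form:
20·log₁₀(0.0277) = -31.15 dB.

-31.15 dB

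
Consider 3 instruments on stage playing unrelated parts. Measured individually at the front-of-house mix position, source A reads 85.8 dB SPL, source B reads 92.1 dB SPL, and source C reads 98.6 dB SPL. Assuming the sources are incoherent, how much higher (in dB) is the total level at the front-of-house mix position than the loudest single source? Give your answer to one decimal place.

1.1 dB

Uncorrelated sources add in intensity (power), not in dB.
L_total = 10·log₁₀(10^(85.8/10) + 10^(92.1/10) + 10^(98.6/10)) = 99.66 dB SPL.
Excess over the loudest (98.6 dB): 99.66 − 98.6 = 1.1 dB.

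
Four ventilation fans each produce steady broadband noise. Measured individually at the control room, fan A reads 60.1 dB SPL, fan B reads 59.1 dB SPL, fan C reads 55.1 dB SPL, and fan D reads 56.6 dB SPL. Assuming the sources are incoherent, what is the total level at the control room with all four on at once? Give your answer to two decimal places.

Uncorrelated sources add in intensity (power), not in dB.
L_total = 10·log₁₀(10^(60.1/10) + 10^(59.1/10) + 10^(55.1/10) + 10^(56.6/10)) = 10·log₁₀(2617000) = 64.18 dB SPL.

64.18 dB SPL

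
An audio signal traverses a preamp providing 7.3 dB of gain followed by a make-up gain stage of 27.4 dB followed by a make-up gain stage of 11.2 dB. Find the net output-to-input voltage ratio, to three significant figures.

Net gain = 7.3 + 27.4 + 11.2 = 45.9 dB.
Voltage ratio = 10^(45.9/20) = 197.

197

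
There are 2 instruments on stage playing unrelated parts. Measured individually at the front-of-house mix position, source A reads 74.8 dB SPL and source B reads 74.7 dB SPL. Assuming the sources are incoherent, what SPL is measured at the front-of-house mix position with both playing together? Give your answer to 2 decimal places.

77.76 dB SPL

Add the sources as powers (linear), then convert back to dB:
L_total = 10·log₁₀(10^(74.8/10) + 10^(74.7/10)) = 10·log₁₀(59710000) = 77.76 dB SPL.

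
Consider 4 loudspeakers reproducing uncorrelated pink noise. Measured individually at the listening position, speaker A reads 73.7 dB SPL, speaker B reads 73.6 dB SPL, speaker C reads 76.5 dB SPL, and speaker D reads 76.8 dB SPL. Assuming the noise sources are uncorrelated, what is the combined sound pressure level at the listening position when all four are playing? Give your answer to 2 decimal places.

Uncorrelated sources add in intensity (power), not in dB.
L_total = 10·log₁₀(10^(73.7/10) + 10^(73.6/10) + 10^(76.5/10) + 10^(76.8/10)) = 10·log₁₀(138900000) = 81.43 dB SPL.

81.43 dB SPL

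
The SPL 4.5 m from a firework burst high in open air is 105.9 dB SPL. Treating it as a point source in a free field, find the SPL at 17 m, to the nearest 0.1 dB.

Free-field point source: level drops by 20·log₁₀ of the distance ratio.
ΔL = −20·log₁₀(17/4.5) = -11.54 dB, so L₂ = 105.9 + (-11.54) = 94.4 dB SPL.

94.4 dB SPL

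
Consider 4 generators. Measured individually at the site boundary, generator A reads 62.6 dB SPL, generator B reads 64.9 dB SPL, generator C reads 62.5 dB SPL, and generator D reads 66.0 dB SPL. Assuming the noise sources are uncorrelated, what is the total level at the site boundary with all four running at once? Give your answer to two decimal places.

Add the sources as powers (linear), then convert back to dB:
L_total = 10·log₁₀(10^(62.6/10) + 10^(64.9/10) + 10^(62.5/10) + 10^(66.0/10)) = 10·log₁₀(10670000) = 70.28 dB SPL.

70.28 dB SPL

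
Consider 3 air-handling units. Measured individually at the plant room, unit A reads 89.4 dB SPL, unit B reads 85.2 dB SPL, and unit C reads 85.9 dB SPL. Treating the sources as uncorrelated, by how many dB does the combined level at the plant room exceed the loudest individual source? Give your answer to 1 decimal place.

2.6 dB

Uncorrelated sources add in intensity (power), not in dB.
L_total = 10·log₁₀(10^(89.4/10) + 10^(85.2/10) + 10^(85.9/10)) = 92.02 dB SPL.
Excess over the loudest (89.4 dB): 92.02 − 89.4 = 2.6 dB.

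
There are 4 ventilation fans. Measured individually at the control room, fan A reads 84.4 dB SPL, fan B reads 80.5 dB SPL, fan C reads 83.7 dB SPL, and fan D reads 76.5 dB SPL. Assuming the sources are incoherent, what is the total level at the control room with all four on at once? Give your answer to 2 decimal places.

Add the sources as powers (linear), then convert back to dB:
L_total = 10·log₁₀(10^(84.4/10) + 10^(80.5/10) + 10^(83.7/10) + 10^(76.5/10)) = 10·log₁₀(666700000) = 88.24 dB SPL.

88.24 dB SPL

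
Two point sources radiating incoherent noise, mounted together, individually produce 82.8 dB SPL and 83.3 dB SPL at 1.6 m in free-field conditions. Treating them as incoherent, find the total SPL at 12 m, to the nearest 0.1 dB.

68.6 dB SPL

Combined at 1.6 m: 10·log₁₀(10^(82.8/10)+10^(83.3/10)) = 86.07 dB SPL.
Then apply −20·log₁₀(12/1.6) = -17.50 dB → 68.6 dB SPL.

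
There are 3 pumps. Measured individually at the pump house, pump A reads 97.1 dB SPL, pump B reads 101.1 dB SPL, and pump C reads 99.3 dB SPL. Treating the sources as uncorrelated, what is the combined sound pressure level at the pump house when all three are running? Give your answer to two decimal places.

Incoherent sources sum as intensities:
L_total = 10·log₁₀(10^(97.1/10) + 10^(101.1/10) + 10^(99.3/10)) = 10·log₁₀(26522000000) = 104.24 dB SPL.

104.24 dB SPL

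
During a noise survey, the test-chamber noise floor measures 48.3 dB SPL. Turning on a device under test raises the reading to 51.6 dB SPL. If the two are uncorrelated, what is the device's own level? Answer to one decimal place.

48.9 dB SPL

Subtract intensities: L_src = 10·log₁₀(10^(L_total/10) − 10^(L_bg/10)).
L_src = 10·log₁₀(10^(51.6/10) − 10^(48.3/10)) = 10·log₁₀(76940) = 48.9 dB SPL.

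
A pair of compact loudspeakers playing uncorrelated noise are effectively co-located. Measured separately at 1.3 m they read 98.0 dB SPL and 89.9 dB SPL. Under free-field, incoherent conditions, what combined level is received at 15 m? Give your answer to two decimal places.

77.38 dB SPL

Combined at 1.3 m: 10·log₁₀(10^(98.0/10)+10^(89.9/10)) = 98.625 dB SPL.
Then apply −20·log₁₀(15/1.3) = -21.243 dB → 77.38 dB SPL.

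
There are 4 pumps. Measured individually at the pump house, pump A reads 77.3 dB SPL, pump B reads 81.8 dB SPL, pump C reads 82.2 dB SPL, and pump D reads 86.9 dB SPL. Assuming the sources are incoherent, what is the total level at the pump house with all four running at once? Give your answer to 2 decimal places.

89.35 dB SPL

Uncorrelated sources add in intensity (power), not in dB.
L_total = 10·log₁₀(10^(77.3/10) + 10^(81.8/10) + 10^(82.2/10) + 10^(86.9/10)) = 10·log₁₀(860800000) = 89.35 dB SPL.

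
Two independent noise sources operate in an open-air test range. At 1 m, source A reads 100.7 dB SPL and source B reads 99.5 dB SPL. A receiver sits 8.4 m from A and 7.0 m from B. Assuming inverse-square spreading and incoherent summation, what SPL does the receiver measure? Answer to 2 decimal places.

At the listener: L_A = 100.7 − 20·log₁₀(8.4) = 82.214 dB; L_B = 99.5 − 20·log₁₀(7.0) = 82.598 dB.
Combined: 10·log₁₀(10^(82.214/10)+10^(82.598/10)) = 85.42 dB SPL.

85.42 dB SPL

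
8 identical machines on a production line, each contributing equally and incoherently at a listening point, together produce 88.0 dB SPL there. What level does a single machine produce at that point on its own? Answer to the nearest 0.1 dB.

8 equal incoherent sources add 10·log₁₀(8) = 9.03 dB over one source.
L_one = 88.0 − 9.03 = 79.0 dB SPL.

79.0 dB SPL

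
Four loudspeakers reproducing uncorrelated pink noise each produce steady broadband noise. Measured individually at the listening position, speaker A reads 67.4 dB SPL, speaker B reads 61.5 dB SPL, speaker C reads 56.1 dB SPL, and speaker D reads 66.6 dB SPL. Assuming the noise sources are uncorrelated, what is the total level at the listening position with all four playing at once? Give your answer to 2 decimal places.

Uncorrelated sources add in intensity (power), not in dB.
L_total = 10·log₁₀(10^(67.4/10) + 10^(61.5/10) + 10^(56.1/10) + 10^(66.6/10)) = 10·log₁₀(11890000) = 70.75 dB SPL.

70.75 dB SPL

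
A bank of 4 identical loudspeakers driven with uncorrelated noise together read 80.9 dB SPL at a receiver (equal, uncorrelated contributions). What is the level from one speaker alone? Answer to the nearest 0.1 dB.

4 equal incoherent sources add 10·log₁₀(4) = 6.02 dB over one source.
L_one = 80.9 − 6.02 = 74.9 dB SPL.

74.9 dB SPL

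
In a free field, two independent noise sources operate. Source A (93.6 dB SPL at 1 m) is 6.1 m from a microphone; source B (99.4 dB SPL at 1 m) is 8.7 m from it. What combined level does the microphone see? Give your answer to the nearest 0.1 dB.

At the listener: L_A = 93.6 − 20·log₁₀(6.1) = 77.89 dB; L_B = 99.4 − 20·log₁₀(8.7) = 80.61 dB.
Combined: 10·log₁₀(10^(77.89/10)+10^(80.61/10)) = 82.5 dB SPL.

82.5 dB SPL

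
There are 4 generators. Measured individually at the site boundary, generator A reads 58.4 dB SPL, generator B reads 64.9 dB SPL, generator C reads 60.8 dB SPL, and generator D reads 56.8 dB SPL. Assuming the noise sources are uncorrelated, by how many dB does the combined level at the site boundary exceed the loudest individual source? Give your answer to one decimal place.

Add the sources as powers (linear), then convert back to dB:
L_total = 10·log₁₀(10^(58.4/10) + 10^(64.9/10) + 10^(60.8/10) + 10^(56.8/10)) = 67.37 dB SPL.
Excess over the loudest (64.9 dB): 67.37 − 64.9 = 2.5 dB.

2.5 dB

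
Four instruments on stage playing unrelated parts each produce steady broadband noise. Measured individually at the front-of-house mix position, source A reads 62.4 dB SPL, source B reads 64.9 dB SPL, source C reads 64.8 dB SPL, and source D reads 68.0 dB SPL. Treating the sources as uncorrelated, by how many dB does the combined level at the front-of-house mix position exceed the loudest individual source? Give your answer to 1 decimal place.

Add the sources as powers (linear), then convert back to dB:
L_total = 10·log₁₀(10^(62.4/10) + 10^(64.9/10) + 10^(64.8/10) + 10^(68.0/10)) = 71.51 dB SPL.
Excess over the loudest (68.0 dB): 71.51 − 68.0 = 3.5 dB.

3.5 dB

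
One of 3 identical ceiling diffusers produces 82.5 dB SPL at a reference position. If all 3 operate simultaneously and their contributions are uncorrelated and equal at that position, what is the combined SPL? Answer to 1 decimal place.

3 equal incoherent sources raise the level by 10·log₁₀(3) = 4.77 dB.
L_total = 82.5 + 4.77 = 87.3 dB SPL.

87.3 dB SPL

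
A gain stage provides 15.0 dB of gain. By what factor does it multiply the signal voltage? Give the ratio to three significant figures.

5.62

Voltage ratio = 10^(dB/20).
10^(15.0/20) = 10^(0.7500) = 5.62.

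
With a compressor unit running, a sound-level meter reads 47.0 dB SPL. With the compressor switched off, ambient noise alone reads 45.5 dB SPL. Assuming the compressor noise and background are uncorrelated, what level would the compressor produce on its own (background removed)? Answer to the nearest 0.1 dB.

Remove the background by subtracting linear intensities:
L_src = 10·log₁₀(10^(47.0/10) − 10^(45.5/10)) = 10·log₁₀(14640) = 41.7 dB SPL.

41.7 dB SPL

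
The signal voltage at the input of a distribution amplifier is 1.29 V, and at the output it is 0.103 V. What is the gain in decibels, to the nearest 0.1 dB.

Voltage is an amplitude quantity, so gain = 20·log₁₀(V_out/V_in).
20·log₁₀(0.103/1.29) = 20·log₁₀(0.07984) = -22.0 dB.

-22.0 dB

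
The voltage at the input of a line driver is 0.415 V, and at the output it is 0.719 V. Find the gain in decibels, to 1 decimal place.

Voltage is an amplitude quantity, so gain = 20·log₁₀(V_out/V_in).
20·log₁₀(0.719/0.415) = 20·log₁₀(1.733) = 4.8 dB.

4.8 dB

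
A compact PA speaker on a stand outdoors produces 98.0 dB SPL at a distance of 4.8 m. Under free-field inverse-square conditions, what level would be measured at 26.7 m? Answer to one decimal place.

For a point source in a free field, ΔL = −20·log₁₀(d₂/d₁).
ΔL = −20·log₁₀(26.7/4.8) = -14.91 dB, so L₂ = 98.0 + (-14.91) = 83.1 dB SPL.

83.1 dB SPL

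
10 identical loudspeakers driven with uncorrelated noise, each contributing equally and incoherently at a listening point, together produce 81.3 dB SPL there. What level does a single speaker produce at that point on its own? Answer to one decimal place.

71.3 dB SPL

10 equal incoherent sources add 10·log₁₀(10) = 10.00 dB over one source.
L_one = 81.3 − 10.00 = 71.3 dB SPL.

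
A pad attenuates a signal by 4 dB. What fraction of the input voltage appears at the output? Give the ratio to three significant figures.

0.631

Voltage ratio = 10^(dB/20).
10^(-4/20) = 10^(-0.2000) = 0.631.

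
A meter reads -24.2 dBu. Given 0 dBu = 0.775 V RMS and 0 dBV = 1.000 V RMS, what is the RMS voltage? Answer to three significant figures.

0.0478 V

V = 0.775 V × 10^(-24.2/20).
= 0.775 × 0.06166 = 0.0478 V.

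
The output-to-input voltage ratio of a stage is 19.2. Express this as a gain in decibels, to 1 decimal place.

For a voltage ratio, dB = 20·log₁₀(V₂/V₁).
20·log₁₀(19.2) = 25.7 dB.

25.7 dB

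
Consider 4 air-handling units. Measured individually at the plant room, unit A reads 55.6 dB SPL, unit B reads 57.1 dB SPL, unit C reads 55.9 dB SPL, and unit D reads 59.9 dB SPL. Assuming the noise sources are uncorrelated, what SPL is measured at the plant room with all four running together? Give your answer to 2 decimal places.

63.51 dB SPL

Add the sources as powers (linear), then convert back to dB:
L_total = 10·log₁₀(10^(55.6/10) + 10^(57.1/10) + 10^(55.9/10) + 10^(59.9/10)) = 10·log₁₀(2242000) = 63.51 dB SPL.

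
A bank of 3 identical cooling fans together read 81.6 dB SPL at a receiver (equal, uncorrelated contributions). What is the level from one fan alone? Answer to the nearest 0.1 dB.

76.8 dB SPL

3 equal incoherent sources add 10·log₁₀(3) = 4.77 dB over one source.
L_one = 81.6 − 4.77 = 76.8 dB SPL.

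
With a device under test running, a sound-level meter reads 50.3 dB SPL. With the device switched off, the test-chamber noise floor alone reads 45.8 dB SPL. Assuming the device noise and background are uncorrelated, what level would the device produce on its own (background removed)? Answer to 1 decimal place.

48.4 dB SPL

Background correction is a power subtraction:
L_src = 10·log₁₀(10^(50.3/10) − 10^(45.8/10)) = 10·log₁₀(69130) = 48.4 dB SPL.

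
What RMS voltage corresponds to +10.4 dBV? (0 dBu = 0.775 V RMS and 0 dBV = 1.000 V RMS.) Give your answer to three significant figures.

3.31 V

V = 1.000 V × 10^(+10.4/20).
= 1.000 × 3.311 = 3.31 V.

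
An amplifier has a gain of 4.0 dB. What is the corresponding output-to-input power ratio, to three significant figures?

Power ratio = 10^(dB/10).
10^(4.0/10) = 10^(0.4000) = 2.51.

2.51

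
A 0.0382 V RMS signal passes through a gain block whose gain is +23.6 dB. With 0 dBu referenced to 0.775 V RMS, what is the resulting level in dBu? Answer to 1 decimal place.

Input level: 20·log₁₀(0.0382/0.775) = -26.14 dBu.
Output: -26.14 + 23.6 = -2.5 dBu.

-2.5 dBu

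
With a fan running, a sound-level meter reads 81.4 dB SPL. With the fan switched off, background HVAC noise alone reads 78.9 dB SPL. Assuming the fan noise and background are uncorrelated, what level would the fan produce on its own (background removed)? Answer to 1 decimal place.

Remove the background by subtracting linear intensities:
L_src = 10·log₁₀(10^(81.4/10) − 10^(78.9/10)) = 10·log₁₀(60410000) = 77.8 dB SPL.

77.8 dB SPL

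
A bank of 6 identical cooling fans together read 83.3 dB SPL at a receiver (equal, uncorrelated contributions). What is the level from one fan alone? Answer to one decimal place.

75.5 dB SPL

6 equal incoherent sources add 10·log₁₀(6) = 7.78 dB over one source.
L_one = 83.3 − 7.78 = 75.5 dB SPL.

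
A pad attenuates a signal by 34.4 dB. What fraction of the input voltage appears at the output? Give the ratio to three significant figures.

0.0191

Voltage ratio = 10^(dB/20).
10^(-34.4/20) = 10^(-1.720) = 0.0191.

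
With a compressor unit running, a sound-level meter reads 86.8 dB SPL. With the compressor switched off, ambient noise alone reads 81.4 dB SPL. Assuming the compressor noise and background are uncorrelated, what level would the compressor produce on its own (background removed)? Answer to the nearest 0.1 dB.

85.3 dB SPL

Remove the background by subtracting linear intensities:
L_src = 10·log₁₀(10^(86.8/10) − 10^(81.4/10)) = 10·log₁₀(340600000) = 85.3 dB SPL.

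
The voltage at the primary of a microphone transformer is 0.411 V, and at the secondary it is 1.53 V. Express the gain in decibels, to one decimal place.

Voltage ratio → dB uses the 20·log₁₀ form:
20·log₁₀(1.53/0.411) = 20·log₁₀(3.723) = 11.4 dB.

11.4 dB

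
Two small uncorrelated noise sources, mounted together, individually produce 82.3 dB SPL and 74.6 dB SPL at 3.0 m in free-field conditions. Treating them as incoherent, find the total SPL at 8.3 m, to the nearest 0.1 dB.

74.1 dB SPL

Combined at 3.0 m: 10·log₁₀(10^(82.3/10)+10^(74.6/10)) = 82.98 dB SPL.
Then apply −20·log₁₀(8.3/3.0) = -8.84 dB → 74.1 dB SPL.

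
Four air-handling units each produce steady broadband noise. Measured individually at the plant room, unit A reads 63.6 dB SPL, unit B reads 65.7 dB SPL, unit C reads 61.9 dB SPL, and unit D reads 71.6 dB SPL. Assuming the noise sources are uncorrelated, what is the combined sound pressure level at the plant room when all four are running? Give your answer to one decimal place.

Incoherent sources sum as intensities:
L_total = 10·log₁₀(10^(63.6/10) + 10^(65.7/10) + 10^(61.9/10) + 10^(71.6/10)) = 10·log₁₀(22010000) = 73.4 dB SPL.

73.4 dB SPL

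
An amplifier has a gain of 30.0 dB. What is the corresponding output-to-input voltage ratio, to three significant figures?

Voltage ratio = 10^(dB/20).
10^(30.0/20) = 10^(1.500) = 31.6.

31.6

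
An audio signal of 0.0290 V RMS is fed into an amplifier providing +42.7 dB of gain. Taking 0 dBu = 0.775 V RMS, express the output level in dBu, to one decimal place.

+14.2 dBu

Input level: 20·log₁₀(0.0290/0.775) = -28.54 dBu.
Output: -28.54 + 42.7 = +14.2 dBu.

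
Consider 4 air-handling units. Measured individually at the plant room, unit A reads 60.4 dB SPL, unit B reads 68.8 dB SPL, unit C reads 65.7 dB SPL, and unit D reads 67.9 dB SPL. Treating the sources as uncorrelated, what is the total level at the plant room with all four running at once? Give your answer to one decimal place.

72.7 dB SPL

Uncorrelated sources add in intensity (power), not in dB.
L_total = 10·log₁₀(10^(60.4/10) + 10^(68.8/10) + 10^(65.7/10) + 10^(67.9/10)) = 10·log₁₀(18560000) = 72.7 dB SPL.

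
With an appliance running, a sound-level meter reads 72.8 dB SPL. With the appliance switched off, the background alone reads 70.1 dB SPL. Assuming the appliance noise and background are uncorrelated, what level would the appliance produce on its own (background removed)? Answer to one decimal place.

69.5 dB SPL

Remove the background by subtracting linear intensities:
L_src = 10·log₁₀(10^(72.8/10) − 10^(70.1/10)) = 10·log₁₀(8822000) = 69.5 dB SPL.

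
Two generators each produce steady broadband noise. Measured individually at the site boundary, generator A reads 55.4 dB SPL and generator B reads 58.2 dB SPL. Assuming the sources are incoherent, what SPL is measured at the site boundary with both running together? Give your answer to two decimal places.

60.03 dB SPL

Add the sources as powers (linear), then convert back to dB:
L_total = 10·log₁₀(10^(55.4/10) + 10^(58.2/10)) = 10·log₁₀(1007000) = 60.03 dB SPL.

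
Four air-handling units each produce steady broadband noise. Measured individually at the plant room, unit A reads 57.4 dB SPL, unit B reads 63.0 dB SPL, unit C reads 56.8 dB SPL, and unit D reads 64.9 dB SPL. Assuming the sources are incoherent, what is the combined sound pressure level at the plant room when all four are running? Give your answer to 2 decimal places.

Uncorrelated sources add in intensity (power), not in dB.
L_total = 10·log₁₀(10^(57.4/10) + 10^(63.0/10) + 10^(56.8/10) + 10^(64.9/10)) = 10·log₁₀(6114000) = 67.86 dB SPL.

67.86 dB SPL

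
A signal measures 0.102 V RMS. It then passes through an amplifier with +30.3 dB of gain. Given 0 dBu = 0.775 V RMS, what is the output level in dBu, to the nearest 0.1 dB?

Input level: 20·log₁₀(0.102/0.775) = -17.61 dBu.
Output: -17.61 + 30.3 = +12.7 dBu.

+12.7 dBu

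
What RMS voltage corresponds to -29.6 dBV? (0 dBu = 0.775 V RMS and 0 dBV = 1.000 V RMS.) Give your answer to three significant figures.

0.0331 V

V = 1.000 V × 10^(-29.6/20).
= 1.000 × 0.03311 = 0.0331 V.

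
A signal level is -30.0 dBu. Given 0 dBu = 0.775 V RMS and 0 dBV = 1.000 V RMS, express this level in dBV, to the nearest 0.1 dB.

-32.2 dBV

The offset between the scales is 20·log₁₀(0.775/1.000) = −2.214 dB.
So dBV = -30.0 − 2.214 = -32.2 dBV.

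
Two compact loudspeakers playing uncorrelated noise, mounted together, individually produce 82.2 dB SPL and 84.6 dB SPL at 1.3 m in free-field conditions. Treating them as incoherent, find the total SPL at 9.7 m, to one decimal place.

Combined at 1.3 m: 10·log₁₀(10^(82.2/10)+10^(84.6/10)) = 86.57 dB SPL.
Then apply −20·log₁₀(9.7/1.3) = -17.46 dB → 69.1 dB SPL.

69.1 dB SPL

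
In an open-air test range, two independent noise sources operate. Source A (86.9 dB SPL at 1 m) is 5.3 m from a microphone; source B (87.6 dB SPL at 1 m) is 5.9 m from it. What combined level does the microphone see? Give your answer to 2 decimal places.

75.31 dB SPL

At the listener: L_A = 86.9 − 20·log₁₀(5.3) = 72.414 dB; L_B = 87.6 − 20·log₁₀(5.9) = 72.183 dB.
Combined: 10·log₁₀(10^(72.414/10)+10^(72.183/10)) = 75.31 dB SPL.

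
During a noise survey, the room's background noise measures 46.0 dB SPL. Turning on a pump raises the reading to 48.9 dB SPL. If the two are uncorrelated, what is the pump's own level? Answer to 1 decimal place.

Background correction is a power subtraction:
L_src = 10·log₁₀(10^(48.9/10) − 10^(46.0/10)) = 10·log₁₀(37810) = 45.8 dB SPL.

45.8 dB SPL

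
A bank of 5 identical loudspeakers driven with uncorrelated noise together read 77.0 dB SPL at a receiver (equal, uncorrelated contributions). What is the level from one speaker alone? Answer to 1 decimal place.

5 equal incoherent sources add 10·log₁₀(5) = 6.99 dB over one source.
L_one = 77.0 − 6.99 = 70.0 dB SPL.

70.0 dB SPL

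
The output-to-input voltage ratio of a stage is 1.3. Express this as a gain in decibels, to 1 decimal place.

2.3 dB

For a voltage ratio, dB = 20·log₁₀(V₂/V₁).
20·log₁₀(1.3) = 2.3 dB.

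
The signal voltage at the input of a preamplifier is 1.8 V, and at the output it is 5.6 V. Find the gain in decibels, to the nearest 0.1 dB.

Voltage is an amplitude quantity, so gain = 20·log₁₀(V_out/V_in).
20·log₁₀(5.6/1.8) = 20·log₁₀(3.111) = 9.9 dB.

9.9 dB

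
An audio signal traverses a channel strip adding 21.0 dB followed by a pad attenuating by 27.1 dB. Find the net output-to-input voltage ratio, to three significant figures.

Net gain = 21.0 + (−27.1) = -6.1 dB.
Voltage ratio = 10^(-6.1/20) = 0.495.

0.495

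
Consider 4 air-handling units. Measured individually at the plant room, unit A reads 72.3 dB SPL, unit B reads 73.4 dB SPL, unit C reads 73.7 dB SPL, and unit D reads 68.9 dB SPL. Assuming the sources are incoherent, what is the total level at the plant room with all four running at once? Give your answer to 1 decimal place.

Incoherent sources sum as intensities:
L_total = 10·log₁₀(10^(72.3/10) + 10^(73.4/10) + 10^(73.7/10) + 10^(68.9/10)) = 10·log₁₀(70060000) = 78.5 dB SPL.

78.5 dB SPL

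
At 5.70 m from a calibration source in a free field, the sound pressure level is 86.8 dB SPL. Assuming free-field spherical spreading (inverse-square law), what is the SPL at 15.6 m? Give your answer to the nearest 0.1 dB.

Free-field point source: level drops by 20·log₁₀ of the distance ratio.
ΔL = −20·log₁₀(15.6/5.70) = -8.74 dB, so L₂ = 86.8 + (-8.74) = 78.1 dB SPL.

78.1 dB SPL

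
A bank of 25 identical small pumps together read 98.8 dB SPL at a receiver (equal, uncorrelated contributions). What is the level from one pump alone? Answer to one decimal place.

84.8 dB SPL

25 equal incoherent sources add 10·log₁₀(25) = 13.98 dB over one source.
L_one = 98.8 − 13.98 = 84.8 dB SPL.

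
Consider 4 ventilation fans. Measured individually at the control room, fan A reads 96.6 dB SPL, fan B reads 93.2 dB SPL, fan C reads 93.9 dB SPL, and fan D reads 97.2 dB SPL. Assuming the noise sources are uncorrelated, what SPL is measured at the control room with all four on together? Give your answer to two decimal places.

101.57 dB SPL

Uncorrelated sources add in intensity (power), not in dB.
L_total = 10·log₁₀(10^(96.6/10) + 10^(93.2/10) + 10^(93.9/10) + 10^(97.2/10)) = 10·log₁₀(14363000000) = 101.57 dB SPL.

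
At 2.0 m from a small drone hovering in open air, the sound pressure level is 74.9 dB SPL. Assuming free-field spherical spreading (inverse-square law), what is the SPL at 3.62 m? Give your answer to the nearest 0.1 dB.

69.7 dB SPL

For a point source in a free field, ΔL = −20·log₁₀(d₂/d₁).
ΔL = −20·log₁₀(3.62/2.0) = -5.15 dB, so L₂ = 74.9 + (-5.15) = 69.7 dB SPL.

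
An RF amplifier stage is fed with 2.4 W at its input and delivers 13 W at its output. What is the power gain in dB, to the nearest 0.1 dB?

For a power ratio, dB = 10·log₁₀(P₂/P₁).
10·log₁₀(13/2.4) = 10·log₁₀(5.417) = 7.3 dB.

7.3 dB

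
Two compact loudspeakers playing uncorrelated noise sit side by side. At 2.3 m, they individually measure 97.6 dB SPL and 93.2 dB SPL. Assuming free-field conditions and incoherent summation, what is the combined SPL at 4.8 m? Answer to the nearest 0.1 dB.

Combined at 2.3 m: 10·log₁₀(10^(97.6/10)+10^(93.2/10)) = 98.95 dB SPL.
Then apply −20·log₁₀(4.8/2.3) = -6.39 dB → 92.6 dB SPL.

92.6 dB SPL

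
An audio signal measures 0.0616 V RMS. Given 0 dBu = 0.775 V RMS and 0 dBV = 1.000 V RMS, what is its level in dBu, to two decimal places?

dBu = 20·log₁₀(V / 0.775 V).
20·log₁₀(0.0616/0.775) = -21.99 dBu.

-21.99 dBu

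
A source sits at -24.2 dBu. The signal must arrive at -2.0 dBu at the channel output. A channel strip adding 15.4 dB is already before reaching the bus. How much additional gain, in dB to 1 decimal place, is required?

6.8 dB

The required make-up gain is the shortfall in the dB sum.
G = -2.0 − (-24.2) − 15.4 = 6.8 dB.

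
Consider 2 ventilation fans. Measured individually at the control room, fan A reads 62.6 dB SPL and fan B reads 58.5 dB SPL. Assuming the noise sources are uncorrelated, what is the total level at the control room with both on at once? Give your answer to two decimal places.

64.03 dB SPL

Incoherent sources sum as intensities:
L_total = 10·log₁₀(10^(62.6/10) + 10^(58.5/10)) = 10·log₁₀(2528000) = 64.03 dB SPL.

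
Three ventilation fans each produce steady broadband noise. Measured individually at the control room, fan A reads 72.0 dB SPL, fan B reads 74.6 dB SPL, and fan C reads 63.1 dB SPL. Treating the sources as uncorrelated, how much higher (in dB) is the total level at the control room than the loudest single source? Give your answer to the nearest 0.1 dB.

Uncorrelated sources add in intensity (power), not in dB.
L_total = 10·log₁₀(10^(72.0/10) + 10^(74.6/10) + 10^(63.1/10)) = 76.70 dB SPL.
Excess over the loudest (74.6 dB): 76.70 − 74.6 = 2.1 dB.

2.1 dB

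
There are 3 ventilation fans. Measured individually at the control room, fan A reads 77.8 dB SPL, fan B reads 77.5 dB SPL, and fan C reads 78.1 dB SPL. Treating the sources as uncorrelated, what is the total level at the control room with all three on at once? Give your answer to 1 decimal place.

82.6 dB SPL

Uncorrelated sources add in intensity (power), not in dB.
L_total = 10·log₁₀(10^(77.8/10) + 10^(77.5/10) + 10^(78.1/10)) = 10·log₁₀(181100000) = 82.6 dB SPL.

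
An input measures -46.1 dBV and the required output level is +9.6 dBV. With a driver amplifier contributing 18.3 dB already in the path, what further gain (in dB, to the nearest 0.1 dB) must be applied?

The required make-up gain is the shortfall in the dB sum.
G = +9.6 − (-46.1) − 18.3 = 37.4 dB.

37.4 dB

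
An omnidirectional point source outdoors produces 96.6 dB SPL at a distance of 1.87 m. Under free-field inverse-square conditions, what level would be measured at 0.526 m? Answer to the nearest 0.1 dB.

For a point source in a free field, ΔL = −20·log₁₀(d₂/d₁).
ΔL = −20·log₁₀(0.526/1.87) = 11.02 dB, so L₂ = 96.6 + (11.02) = 107.6 dB SPL.

107.6 dB SPL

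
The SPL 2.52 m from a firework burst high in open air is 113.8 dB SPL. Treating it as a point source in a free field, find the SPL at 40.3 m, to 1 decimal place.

Free-field point source: level drops by 20·log₁₀ of the distance ratio.
ΔL = −20·log₁₀(40.3/2.52) = -24.08 dB, so L₂ = 113.8 + (-24.08) = 89.7 dB SPL.

89.7 dB SPL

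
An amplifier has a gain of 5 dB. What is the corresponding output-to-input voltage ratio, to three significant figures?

1.78

Voltage ratio = 10^(dB/20).
10^(5/20) = 10^(0.2500) = 1.78.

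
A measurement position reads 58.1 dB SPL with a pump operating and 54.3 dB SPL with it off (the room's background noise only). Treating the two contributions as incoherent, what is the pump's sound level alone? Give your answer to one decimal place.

55.8 dB SPL

Remove the background by subtracting linear intensities:
L_src = 10·log₁₀(10^(58.1/10) − 10^(54.3/10)) = 10·log₁₀(376500) = 55.8 dB SPL.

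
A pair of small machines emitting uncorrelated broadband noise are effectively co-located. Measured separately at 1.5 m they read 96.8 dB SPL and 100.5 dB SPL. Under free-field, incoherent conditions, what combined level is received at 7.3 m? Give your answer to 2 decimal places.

88.30 dB SPL

Combined at 1.5 m: 10·log₁₀(10^(96.8/10)+10^(100.5/10)) = 102.043 dB SPL.
Then apply −20·log₁₀(7.3/1.5) = -13.745 dB → 88.30 dB SPL.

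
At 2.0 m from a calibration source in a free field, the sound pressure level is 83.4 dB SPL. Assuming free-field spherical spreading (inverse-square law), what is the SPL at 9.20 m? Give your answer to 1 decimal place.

70.1 dB SPL

Inverse-square spreading gives ΔL = −20·log₁₀(d₂/d₁).
ΔL = −20·log₁₀(9.20/2.0) = -13.26 dB, so L₂ = 83.4 + (-13.26) = 70.1 dB SPL.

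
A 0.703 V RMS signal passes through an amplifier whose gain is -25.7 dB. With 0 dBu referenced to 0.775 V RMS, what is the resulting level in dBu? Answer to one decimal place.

Input level: 20·log₁₀(0.703/0.775) = -0.85 dBu.
Output: -0.85 − 25.7 = -26.5 dBu.

-26.5 dBu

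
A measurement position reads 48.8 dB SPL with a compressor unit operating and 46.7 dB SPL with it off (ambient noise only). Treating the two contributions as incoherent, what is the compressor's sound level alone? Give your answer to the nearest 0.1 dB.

44.6 dB SPL

Remove the background by subtracting linear intensities:
L_src = 10·log₁₀(10^(48.8/10) − 10^(46.7/10)) = 10·log₁₀(29080) = 44.6 dB SPL.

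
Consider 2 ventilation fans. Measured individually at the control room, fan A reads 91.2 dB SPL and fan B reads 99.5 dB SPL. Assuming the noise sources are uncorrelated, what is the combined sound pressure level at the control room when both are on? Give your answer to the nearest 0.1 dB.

Add the sources as powers (linear), then convert back to dB:
L_total = 10·log₁₀(10^(91.2/10) + 10^(99.5/10)) = 10·log₁₀(10231000000) = 100.1 dB SPL.

100.1 dB SPL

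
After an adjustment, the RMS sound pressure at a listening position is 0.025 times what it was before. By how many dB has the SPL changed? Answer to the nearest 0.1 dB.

SPL change from a pressure ratio uses the 20·log₁₀ form:
20·log₁₀(0.025) = -32.0 dB.

-32.0 dB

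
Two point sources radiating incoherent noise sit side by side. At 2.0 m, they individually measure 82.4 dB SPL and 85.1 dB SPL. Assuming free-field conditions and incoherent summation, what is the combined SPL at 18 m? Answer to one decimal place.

67.9 dB SPL

Combined at 2.0 m: 10·log₁₀(10^(82.4/10)+10^(85.1/10)) = 86.97 dB SPL.
Then apply −20·log₁₀(18/2.0) = -19.08 dB → 67.9 dB SPL.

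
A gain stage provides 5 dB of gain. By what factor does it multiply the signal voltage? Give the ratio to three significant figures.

Voltage ratio = 10^(dB/20).
10^(5/20) = 10^(0.2500) = 1.78.

1.78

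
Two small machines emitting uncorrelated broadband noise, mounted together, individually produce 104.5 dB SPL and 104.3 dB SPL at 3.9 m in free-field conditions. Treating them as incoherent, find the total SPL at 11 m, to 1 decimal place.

98.4 dB SPL

Combined at 3.9 m: 10·log₁₀(10^(104.5/10)+10^(104.3/10)) = 107.41 dB SPL.
Then apply −20·log₁₀(11/3.9) = -9.01 dB → 98.4 dB SPL.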